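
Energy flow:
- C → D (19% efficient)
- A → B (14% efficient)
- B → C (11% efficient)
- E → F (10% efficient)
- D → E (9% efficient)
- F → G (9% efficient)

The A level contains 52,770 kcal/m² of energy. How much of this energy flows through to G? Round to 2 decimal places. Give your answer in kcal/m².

B: 52770 × 0.14 = 7387.8 kcal/m²
C: 7387.8 × 0.11 = 812.658 kcal/m²
D: 812.658 × 0.19 = 154.40502 kcal/m²
E: 154.40502 × 0.09 = 13.8964518 kcal/m²
F: 13.8964518 × 0.1 = 1.38964518 kcal/m²
G: 1.38964518 × 0.09 = 0.1250680662 kcal/m²

0.13 kcal/m²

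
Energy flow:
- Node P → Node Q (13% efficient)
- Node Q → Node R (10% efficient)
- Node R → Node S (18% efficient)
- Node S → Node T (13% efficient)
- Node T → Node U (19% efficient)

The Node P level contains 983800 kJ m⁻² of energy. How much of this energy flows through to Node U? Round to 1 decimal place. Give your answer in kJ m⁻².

56.9 kJ m⁻²

Node Q: 983800 × 0.13 = 127894 kJ m⁻²
Node R: 127894 × 0.1 = 12789.4 kJ m⁻²
Node S: 12789.4 × 0.18 = 2302.092 kJ m⁻²
Node T: 2302.092 × 0.13 = 299.27196 kJ m⁻²
Node U: 299.27196 × 0.19 = 56.8616724 kJ m⁻²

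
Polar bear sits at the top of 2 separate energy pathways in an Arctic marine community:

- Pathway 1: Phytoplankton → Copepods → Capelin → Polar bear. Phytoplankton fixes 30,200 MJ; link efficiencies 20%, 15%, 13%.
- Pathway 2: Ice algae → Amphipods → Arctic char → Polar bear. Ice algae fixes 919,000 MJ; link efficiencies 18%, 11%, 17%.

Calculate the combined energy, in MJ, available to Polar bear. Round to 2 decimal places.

3211.13 MJ

Pathway 1: 30200 × 0.2 × 0.15 × 0.13 = 117.78 MJ
Pathway 2: 919000 × 0.18 × 0.11 × 0.17 = 3093.354 MJ
Total at Polar bear: 117.78 + 3093.354 = 3211.134 MJ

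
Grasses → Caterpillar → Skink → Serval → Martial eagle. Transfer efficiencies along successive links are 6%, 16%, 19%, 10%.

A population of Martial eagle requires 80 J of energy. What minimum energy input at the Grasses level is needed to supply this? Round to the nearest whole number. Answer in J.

Cumulative transfer efficiency: 0.06 × 0.16 × 0.19 × 0.1 = 0.0001824
Grasses energy = 80 / 0.0001824 = 438596 J

438596 J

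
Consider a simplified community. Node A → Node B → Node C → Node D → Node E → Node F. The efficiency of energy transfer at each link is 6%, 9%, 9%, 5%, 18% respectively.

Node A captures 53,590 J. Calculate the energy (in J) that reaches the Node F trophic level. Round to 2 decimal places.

0.23 J

Node B: 53590 × 0.06 = 3215.4 J
Node C: 3215.4 × 0.09 = 289.386 J
Node D: 289.386 × 0.09 = 26.04474 J
Node E: 26.04474 × 0.05 = 1.302237 J
Node F: 1.302237 × 0.18 = 0.23440266 J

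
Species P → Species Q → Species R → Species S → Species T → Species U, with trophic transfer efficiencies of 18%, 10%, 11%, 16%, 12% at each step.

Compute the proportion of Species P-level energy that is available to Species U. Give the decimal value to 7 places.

0.0000380

Product of link efficiencies: 0.18 × 0.1 × 0.11 × 0.16 × 0.12 = 0.000038016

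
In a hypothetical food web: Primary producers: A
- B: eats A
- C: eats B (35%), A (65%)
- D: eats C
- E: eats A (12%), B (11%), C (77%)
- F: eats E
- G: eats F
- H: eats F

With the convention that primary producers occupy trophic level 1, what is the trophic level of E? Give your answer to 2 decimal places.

3.15

B: 1 + 1 = 2
C: 1 + (0.35×2 + 0.65×1) = 2.35
D: 1 + 2.35 = 3.35
E: 1 + (0.12×1 + 0.11×2 + 0.77×2.35) = 3.1495
F: 1 + 3.1495 = 4.1495
G: 1 + 4.1495 = 5.1495
H: 1 + 4.1495 = 5.1495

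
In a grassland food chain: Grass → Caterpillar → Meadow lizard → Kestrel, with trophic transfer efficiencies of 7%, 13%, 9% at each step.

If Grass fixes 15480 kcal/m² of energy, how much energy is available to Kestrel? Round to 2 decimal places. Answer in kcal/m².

Caterpillar: 15480 × 0.07 = 1083.6 kcal/m²
Meadow lizard: 1083.6 × 0.13 = 140.868 kcal/m²
Kestrel: 140.868 × 0.09 = 12.67812 kcal/m²

12.68 kcal/m²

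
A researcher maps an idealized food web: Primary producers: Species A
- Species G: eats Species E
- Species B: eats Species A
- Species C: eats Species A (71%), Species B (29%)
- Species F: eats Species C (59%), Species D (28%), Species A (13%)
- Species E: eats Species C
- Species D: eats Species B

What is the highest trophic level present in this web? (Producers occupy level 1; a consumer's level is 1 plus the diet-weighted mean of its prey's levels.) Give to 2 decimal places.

Species B: 1 + 1 = 2
Species C: 1 + (0.71×1 + 0.29×2) = 2.29
Species D: 1 + 2 = 3
Species E: 1 + 2.29 = 3.29
Species F: 1 + (0.59×2.29 + 0.28×3 + 0.13×1) = 3.3211
Species G: 1 + 3.29 = 4.29

4.29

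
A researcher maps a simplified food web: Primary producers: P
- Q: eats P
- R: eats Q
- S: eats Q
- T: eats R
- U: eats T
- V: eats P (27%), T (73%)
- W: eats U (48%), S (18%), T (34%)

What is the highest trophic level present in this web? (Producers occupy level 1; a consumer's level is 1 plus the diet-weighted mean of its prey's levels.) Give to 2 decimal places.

Q: 1 + 1 = 2
R: 1 + 2 = 3
S: 1 + 2 = 3
T: 1 + 3 = 4
U: 1 + 4 = 5
V: 1 + (0.27×1 + 0.73×4) = 4.19
W: 1 + (0.48×5 + 0.18×3 + 0.34×4) = 5.3

5.30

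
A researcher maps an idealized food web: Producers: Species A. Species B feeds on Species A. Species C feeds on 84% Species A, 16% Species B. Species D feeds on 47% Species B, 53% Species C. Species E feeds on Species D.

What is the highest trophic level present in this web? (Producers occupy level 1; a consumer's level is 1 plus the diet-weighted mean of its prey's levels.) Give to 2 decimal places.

Species B: 1 + 1 = 2
Species C: 1 + (0.84×1 + 0.16×2) = 2.16
Species D: 1 + (0.47×2 + 0.53×2.16) = 3.0848
Species E: 1 + 3.0848 = 4.0848

4.08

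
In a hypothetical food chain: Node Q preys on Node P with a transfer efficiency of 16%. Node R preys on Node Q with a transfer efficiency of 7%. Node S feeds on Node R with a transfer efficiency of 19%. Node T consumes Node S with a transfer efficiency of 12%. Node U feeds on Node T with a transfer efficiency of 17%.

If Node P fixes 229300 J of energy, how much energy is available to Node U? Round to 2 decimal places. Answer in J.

9.95 J

Node Q: 229300 × 0.16 = 36688 J
Node R: 36688 × 0.07 = 2568.16 J
Node S: 2568.16 × 0.19 = 487.9504 J
Node T: 487.9504 × 0.12 = 58.554048 J
Node U: 58.554048 × 0.17 = 9.95418816 J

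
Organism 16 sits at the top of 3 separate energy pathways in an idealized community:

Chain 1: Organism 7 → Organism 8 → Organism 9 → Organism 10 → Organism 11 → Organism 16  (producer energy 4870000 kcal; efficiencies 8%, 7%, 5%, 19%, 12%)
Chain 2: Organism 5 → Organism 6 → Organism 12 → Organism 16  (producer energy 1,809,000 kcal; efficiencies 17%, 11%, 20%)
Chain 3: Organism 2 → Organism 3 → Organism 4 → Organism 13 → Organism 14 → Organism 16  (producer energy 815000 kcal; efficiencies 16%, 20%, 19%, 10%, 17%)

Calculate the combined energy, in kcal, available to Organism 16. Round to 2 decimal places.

6880.99 kcal

Chain 1: 4870000 × 0.08 × 0.07 × 0.05 × 0.19 × 0.12 = 31.09008 kcal
Chain 2: 1809000 × 0.17 × 0.11 × 0.2 = 6765.66 kcal
Chain 3: 815000 × 0.16 × 0.2 × 0.19 × 0.1 × 0.17 = 84.2384 kcal
Total at Organism 16: 31.09008 + 6765.66 + 84.2384 = 6880.98848 kcal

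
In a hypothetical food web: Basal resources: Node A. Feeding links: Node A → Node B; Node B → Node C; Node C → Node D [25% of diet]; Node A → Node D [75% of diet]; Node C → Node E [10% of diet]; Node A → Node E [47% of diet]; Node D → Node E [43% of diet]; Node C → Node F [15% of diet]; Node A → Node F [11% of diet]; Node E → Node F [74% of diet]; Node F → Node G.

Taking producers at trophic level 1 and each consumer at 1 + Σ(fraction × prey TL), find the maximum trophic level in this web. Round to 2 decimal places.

Node B: 1 + 1 = 2
Node C: 1 + 2 = 3
Node D: 1 + (0.25×3 + 0.75×1) = 2.5
Node E: 1 + (0.1×3 + 0.47×1 + 0.43×2.5) = 2.845
Node F: 1 + (0.15×3 + 0.11×1 + 0.74×2.845) = 3.6653
Node G: 1 + 3.6653 = 4.6653

4.67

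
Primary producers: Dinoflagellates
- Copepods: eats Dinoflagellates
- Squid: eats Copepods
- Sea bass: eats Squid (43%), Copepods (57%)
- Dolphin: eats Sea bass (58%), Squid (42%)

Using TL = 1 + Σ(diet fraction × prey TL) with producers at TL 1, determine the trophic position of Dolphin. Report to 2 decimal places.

4.25

Copepods: 1 + 1 = 2
Squid: 1 + 2 = 3
Sea bass: 1 + (0.43×3 + 0.57×2) = 3.43
Dolphin: 1 + (0.58×3.43 + 0.42×3) = 4.2494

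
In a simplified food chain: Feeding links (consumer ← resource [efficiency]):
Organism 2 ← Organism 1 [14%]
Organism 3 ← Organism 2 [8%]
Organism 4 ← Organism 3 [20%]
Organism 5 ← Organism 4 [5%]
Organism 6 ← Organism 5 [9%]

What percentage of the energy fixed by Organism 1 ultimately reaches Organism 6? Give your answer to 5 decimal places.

0.00101%

Product of link efficiencies: 0.14 × 0.08 × 0.2 × 0.05 × 0.09 = 0.00001008
As a percentage: 0.00001008 × 100 = 0.00101%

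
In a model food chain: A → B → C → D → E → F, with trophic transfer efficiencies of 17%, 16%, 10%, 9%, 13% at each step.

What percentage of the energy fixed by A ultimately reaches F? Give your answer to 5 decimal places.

Product of link efficiencies: 0.17 × 0.16 × 0.1 × 0.09 × 0.13 = 0.000031824
As a percentage: 0.000031824 × 100 = 0.00318%

0.00318%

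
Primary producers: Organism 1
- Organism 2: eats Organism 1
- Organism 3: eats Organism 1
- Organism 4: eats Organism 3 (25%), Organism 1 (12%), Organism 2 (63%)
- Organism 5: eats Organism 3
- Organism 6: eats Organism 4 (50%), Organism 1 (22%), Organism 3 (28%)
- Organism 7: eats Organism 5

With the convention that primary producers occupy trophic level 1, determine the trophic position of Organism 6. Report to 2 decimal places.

3.22

Organism 2: 1 + 1 = 2
Organism 3: 1 + 1 = 2
Organism 4: 1 + (0.25×2 + 0.12×1 + 0.63×2) = 2.88
Organism 5: 1 + 2 = 3
Organism 6: 1 + (0.5×2.88 + 0.22×1 + 0.28×2) = 3.22
Organism 7: 1 + 3 = 4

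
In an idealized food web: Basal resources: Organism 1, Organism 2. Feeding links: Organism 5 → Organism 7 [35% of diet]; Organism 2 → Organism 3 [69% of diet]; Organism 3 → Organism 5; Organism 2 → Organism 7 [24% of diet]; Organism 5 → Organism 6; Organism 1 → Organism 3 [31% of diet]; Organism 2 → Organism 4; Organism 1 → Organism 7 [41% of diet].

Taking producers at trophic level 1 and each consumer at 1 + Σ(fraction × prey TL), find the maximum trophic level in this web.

4

Organism 3: 1 + (0.69×1 + 0.31×1) = 2
Organism 4: 1 + 1 = 2
Organism 5: 1 + 2 = 3
Organism 6: 1 + 3 = 4
Organism 7: 1 + (0.24×1 + 0.35×3 + 0.41×1) = 2.7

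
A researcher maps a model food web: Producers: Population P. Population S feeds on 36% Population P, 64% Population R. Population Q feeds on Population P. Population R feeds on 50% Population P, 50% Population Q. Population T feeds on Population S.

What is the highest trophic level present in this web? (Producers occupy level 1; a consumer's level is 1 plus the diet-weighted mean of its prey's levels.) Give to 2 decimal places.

3.96

Population Q: 1 + 1 = 2
Population R: 1 + (0.5×1 + 0.5×2) = 2.5
Population S: 1 + (0.36×1 + 0.64×2.5) = 2.96
Population T: 1 + 2.96 = 3.96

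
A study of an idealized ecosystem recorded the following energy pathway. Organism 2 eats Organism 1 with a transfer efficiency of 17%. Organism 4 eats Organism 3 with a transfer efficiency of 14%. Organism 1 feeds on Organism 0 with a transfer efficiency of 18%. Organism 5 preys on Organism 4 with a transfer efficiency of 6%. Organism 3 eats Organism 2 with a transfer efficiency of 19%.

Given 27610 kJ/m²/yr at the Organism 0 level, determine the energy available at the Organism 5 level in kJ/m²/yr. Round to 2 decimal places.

Organism 1: 27610 × 0.18 = 4969.8 kJ/m²/yr
Organism 2: 4969.8 × 0.17 = 844.866 kJ/m²/yr
Organism 3: 844.866 × 0.19 = 160.52454 kJ/m²/yr
Organism 4: 160.52454 × 0.14 = 22.4734356 kJ/m²/yr
Organism 5: 22.4734356 × 0.06 = 1.348406136 kJ/m²/yr

1.35 kJ/m²/yr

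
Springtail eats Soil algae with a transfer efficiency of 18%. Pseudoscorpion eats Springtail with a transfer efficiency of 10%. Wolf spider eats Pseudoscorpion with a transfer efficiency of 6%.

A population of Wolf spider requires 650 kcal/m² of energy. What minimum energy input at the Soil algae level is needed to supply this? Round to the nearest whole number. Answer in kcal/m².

Cumulative transfer efficiency: 0.18 × 0.1 × 0.06 = 0.00108
Soil algae energy = 650 / 0.00108 = 601852 kcal/m²

601852 kcal/m²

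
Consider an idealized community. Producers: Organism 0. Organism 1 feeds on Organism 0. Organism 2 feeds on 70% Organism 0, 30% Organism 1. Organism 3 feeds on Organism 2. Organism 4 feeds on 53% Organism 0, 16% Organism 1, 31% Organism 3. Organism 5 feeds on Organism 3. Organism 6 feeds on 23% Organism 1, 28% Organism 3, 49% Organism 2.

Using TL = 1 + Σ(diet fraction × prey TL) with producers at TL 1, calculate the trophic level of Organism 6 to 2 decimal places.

Organism 1: 1 + 1 = 2
Organism 2: 1 + (0.7×1 + 0.3×2) = 2.3
Organism 3: 1 + 2.3 = 3.3
Organism 4: 1 + (0.53×1 + 0.16×2 + 0.31×3.3) = 2.873
Organism 5: 1 + 3.3 = 4.3
Organism 6: 1 + (0.23×2 + 0.28×3.3 + 0.49×2.3) = 3.511

3.51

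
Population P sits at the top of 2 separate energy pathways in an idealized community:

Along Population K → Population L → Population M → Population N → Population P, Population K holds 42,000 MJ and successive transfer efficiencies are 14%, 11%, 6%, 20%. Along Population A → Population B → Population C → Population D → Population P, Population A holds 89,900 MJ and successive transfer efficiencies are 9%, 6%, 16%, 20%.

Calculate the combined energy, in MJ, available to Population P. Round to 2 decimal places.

Via Population K: 42000 × 0.14 × 0.11 × 0.06 × 0.2 = 7.7616 MJ
Via Population A: 89900 × 0.09 × 0.06 × 0.16 × 0.2 = 15.53472 MJ
Total at Population P: 7.7616 + 15.53472 = 23.29632 MJ

23.30 MJ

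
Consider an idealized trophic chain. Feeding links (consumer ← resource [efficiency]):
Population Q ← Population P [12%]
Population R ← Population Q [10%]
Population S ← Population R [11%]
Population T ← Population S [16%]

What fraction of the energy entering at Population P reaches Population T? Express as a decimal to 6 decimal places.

Product of link efficiencies: 0.12 × 0.1 × 0.11 × 0.16 = 0.0002112

0.000211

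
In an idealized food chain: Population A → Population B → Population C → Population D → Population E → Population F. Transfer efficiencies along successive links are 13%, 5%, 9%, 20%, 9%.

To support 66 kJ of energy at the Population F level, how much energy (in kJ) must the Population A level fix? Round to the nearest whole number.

Cumulative transfer efficiency: 0.13 × 0.05 × 0.09 × 0.2 × 0.09 = 0.00001053
Population A energy = 66 / 0.00001053 = 6267806 kJ

6267806 kJ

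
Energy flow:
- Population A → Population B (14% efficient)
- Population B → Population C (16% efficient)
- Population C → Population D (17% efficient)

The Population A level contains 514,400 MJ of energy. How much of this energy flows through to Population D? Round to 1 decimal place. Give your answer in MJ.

1958.8 MJ

Population B: 514400 × 0.14 = 72016 MJ
Population C: 72016 × 0.16 = 11522.56 MJ
Population D: 11522.56 × 0.17 = 1958.8352 MJ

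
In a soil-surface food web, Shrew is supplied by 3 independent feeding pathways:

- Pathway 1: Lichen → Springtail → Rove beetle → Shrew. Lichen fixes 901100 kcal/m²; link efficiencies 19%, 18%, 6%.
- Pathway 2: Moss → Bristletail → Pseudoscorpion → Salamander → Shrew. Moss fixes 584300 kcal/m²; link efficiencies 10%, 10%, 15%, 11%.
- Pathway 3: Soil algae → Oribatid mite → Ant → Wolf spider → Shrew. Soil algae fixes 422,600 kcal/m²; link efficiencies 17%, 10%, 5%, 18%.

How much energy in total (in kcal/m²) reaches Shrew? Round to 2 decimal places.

Pathway 1: 901100 × 0.19 × 0.18 × 0.06 = 1849.0572 kcal/m²
Pathway 2: 584300 × 0.1 × 0.1 × 0.15 × 0.11 = 96.4095 kcal/m²
Pathway 3: 422600 × 0.17 × 0.1 × 0.05 × 0.18 = 64.6578 kcal/m²
Total at Shrew: 1849.0572 + 96.4095 + 64.6578 = 2010.1245 kcal/m²

2010.12 kcal/m²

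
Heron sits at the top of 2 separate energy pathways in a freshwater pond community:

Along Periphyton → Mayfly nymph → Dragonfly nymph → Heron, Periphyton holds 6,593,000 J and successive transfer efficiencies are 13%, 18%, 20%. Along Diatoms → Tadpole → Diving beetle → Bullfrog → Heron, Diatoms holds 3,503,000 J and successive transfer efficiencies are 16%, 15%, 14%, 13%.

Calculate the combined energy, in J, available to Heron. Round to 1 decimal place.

Via Periphyton: 6593000 × 0.13 × 0.18 × 0.2 = 30855.24 J
Via Diatoms: 3503000 × 0.16 × 0.15 × 0.14 × 0.13 = 1530.1104 J
Total at Heron: 30855.24 + 1530.1104 = 32385.3504 J

32385.4 J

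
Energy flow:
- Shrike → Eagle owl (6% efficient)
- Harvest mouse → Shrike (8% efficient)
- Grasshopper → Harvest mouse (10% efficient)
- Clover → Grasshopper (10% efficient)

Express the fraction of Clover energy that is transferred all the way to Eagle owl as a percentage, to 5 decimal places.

Product of link efficiencies: 0.1 × 0.1 × 0.08 × 0.06 = 0.000048
As a percentage: 0.000048 × 100 = 0.00480%

0.00480%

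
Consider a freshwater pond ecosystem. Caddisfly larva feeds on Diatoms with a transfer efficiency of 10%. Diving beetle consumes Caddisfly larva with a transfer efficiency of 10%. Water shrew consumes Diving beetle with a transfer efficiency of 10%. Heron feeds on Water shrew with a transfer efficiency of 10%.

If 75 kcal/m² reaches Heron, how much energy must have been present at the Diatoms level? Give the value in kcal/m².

Cumulative transfer efficiency: 0.1 × 0.1 × 0.1 × 0.1 = 0.0001
Diatoms energy = 75 / 0.0001 = 750000 kcal/m²

750000 kcal/m²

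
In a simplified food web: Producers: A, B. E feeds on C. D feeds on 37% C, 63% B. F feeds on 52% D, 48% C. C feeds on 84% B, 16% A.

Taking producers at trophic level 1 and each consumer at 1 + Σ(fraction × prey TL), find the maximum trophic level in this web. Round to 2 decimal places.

C: 1 + (0.84×1 + 0.16×1) = 2
D: 1 + (0.37×2 + 0.63×1) = 2.37
E: 1 + 2 = 3
F: 1 + (0.52×2.37 + 0.48×2) = 3.1924

3.19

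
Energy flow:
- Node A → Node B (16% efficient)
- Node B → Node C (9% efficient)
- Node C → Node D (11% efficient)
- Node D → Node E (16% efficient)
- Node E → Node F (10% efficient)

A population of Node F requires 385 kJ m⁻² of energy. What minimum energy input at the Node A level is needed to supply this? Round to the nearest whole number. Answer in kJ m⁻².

15190972 kJ m⁻²

Cumulative transfer efficiency: 0.16 × 0.09 × 0.11 × 0.16 × 0.1 = 0.000025344
Node A energy = 385 / 0.000025344 = 15190972 kJ m⁻²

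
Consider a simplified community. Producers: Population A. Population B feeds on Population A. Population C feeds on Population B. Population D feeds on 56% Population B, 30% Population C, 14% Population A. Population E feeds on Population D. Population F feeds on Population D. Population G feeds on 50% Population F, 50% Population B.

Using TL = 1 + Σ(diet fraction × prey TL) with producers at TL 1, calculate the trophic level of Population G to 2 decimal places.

Population B: 1 + 1 = 2
Population C: 1 + 2 = 3
Population D: 1 + (0.56×2 + 0.3×3 + 0.14×1) = 3.16
Population E: 1 + 3.16 = 4.16
Population F: 1 + 3.16 = 4.16
Population G: 1 + (0.5×4.16 + 0.5×2) = 4.08

4.08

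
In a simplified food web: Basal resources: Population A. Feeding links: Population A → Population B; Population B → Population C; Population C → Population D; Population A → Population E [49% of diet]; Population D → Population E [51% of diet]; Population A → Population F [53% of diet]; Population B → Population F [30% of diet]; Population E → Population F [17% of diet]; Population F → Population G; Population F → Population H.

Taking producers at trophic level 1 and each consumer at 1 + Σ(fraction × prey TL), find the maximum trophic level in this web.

4

Population B: 1 + 1 = 2
Population C: 1 + 2 = 3
Population D: 1 + 3 = 4
Population E: 1 + (0.49×1 + 0.51×4) = 3.53
Population F: 1 + (0.53×1 + 0.3×2 + 0.17×3.53) = 2.7301
Population G: 1 + 2.7301 = 3.7301
Population H: 1 + 2.7301 = 3.7301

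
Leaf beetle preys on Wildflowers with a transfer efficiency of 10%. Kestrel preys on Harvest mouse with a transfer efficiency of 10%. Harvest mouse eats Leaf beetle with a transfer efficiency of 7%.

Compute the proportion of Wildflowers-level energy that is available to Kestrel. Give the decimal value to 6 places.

0.000700

Product of link efficiencies: 0.1 × 0.07 × 0.1 = 0.0007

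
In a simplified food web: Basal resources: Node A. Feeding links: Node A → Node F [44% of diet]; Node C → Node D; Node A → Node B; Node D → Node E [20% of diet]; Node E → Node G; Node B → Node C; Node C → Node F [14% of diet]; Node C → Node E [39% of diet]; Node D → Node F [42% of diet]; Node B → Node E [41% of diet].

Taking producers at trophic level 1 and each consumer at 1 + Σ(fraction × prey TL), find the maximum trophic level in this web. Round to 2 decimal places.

Node B: 1 + 1 = 2
Node C: 1 + 2 = 3
Node D: 1 + 3 = 4
Node E: 1 + (0.41×2 + 0.39×3 + 0.2×4) = 3.79
Node F: 1 + (0.42×4 + 0.14×3 + 0.44×1) = 3.54
Node G: 1 + 3.79 = 4.79

4.79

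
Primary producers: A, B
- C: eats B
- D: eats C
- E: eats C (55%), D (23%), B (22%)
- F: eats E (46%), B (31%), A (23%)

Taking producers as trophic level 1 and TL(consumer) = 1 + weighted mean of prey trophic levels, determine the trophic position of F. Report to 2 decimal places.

2.92

C: 1 + 1 = 2
D: 1 + 2 = 3
E: 1 + (0.55×2 + 0.23×3 + 0.22×1) = 3.01
F: 1 + (0.46×3.01 + 0.31×1 + 0.23×1) = 2.9246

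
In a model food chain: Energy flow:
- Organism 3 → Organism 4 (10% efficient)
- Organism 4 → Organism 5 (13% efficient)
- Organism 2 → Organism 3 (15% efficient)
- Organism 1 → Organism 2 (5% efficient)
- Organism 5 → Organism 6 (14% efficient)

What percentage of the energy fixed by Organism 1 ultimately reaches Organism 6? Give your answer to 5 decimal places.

Product of link efficiencies: 0.05 × 0.15 × 0.1 × 0.13 × 0.14 = 0.00001365
As a percentage: 0.00001365 × 100 = 0.00137%

0.00137%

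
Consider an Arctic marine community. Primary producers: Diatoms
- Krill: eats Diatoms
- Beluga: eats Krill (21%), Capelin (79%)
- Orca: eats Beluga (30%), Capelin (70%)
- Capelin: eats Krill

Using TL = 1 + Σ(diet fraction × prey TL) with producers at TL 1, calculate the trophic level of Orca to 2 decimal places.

4.24

Krill: 1 + 1 = 2
Capelin: 1 + 2 = 3
Beluga: 1 + (0.21×2 + 0.79×3) = 3.79
Orca: 1 + (0.3×3.79 + 0.7×3) = 4.237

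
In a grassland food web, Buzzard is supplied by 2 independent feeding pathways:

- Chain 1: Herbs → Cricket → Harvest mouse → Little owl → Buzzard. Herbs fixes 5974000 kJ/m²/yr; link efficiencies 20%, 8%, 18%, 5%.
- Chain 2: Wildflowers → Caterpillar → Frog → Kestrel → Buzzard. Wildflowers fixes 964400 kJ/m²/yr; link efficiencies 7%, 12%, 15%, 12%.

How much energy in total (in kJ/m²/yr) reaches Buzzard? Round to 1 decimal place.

1006.1 kJ/m²/yr

Chain 1: 5974000 × 0.2 × 0.08 × 0.18 × 0.05 = 860.256 kJ/m²/yr
Chain 2: 964400 × 0.07 × 0.12 × 0.15 × 0.12 = 145.81728 kJ/m²/yr
Total at Buzzard: 860.256 + 145.81728 = 1006.07328 kJ/m²/yr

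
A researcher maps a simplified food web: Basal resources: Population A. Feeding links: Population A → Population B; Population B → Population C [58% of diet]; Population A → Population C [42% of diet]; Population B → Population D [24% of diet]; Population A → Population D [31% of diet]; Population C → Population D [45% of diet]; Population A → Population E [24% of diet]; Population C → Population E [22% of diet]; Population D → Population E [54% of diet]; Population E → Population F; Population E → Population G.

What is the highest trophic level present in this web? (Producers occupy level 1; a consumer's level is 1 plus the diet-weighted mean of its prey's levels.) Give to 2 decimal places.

4.40

Population B: 1 + 1 = 2
Population C: 1 + (0.58×2 + 0.42×1) = 2.58
Population D: 1 + (0.24×2 + 0.31×1 + 0.45×2.58) = 2.951
Population E: 1 + (0.24×1 + 0.22×2.58 + 0.54×2.951) = 3.40114
Population F: 1 + 3.40114 = 4.40114
Population G: 1 + 3.40114 = 4.40114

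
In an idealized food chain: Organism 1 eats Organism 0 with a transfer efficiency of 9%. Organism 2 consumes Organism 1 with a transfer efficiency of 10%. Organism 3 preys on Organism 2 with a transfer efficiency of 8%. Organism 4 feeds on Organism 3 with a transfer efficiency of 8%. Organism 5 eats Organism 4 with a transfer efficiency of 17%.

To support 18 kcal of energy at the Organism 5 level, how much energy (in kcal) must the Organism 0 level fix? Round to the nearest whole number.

1838235 kcal

Cumulative transfer efficiency: 0.09 × 0.1 × 0.08 × 0.08 × 0.17 = 0.000009792
Organism 0 energy = 18 / 0.000009792 = 1838235 kcal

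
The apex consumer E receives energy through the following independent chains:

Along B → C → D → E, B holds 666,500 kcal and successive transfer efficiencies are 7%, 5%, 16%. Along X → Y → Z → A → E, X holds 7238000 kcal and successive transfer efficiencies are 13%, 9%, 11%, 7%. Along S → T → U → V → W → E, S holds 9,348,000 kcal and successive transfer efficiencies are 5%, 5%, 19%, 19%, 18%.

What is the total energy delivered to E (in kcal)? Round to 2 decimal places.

Via B: 666500 × 0.07 × 0.05 × 0.16 = 373.24 kcal
Via X: 7238000 × 0.13 × 0.09 × 0.11 × 0.07 = 652.07142 kcal
Via S: 9348000 × 0.05 × 0.05 × 0.19 × 0.19 × 0.18 = 151.85826 kcal
Total at E: 373.24 + 652.07142 + 151.85826 = 1177.16968 kcal

1177.17 kcal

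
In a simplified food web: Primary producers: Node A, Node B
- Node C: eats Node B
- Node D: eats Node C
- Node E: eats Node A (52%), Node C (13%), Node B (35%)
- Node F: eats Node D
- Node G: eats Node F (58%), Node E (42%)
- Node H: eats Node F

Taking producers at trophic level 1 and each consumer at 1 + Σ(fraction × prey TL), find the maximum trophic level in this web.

5

Node C: 1 + 1 = 2
Node D: 1 + 2 = 3
Node E: 1 + (0.52×1 + 0.13×2 + 0.35×1) = 2.13
Node F: 1 + 3 = 4
Node G: 1 + (0.58×4 + 0.42×2.13) = 4.2146
Node H: 1 + 4 = 5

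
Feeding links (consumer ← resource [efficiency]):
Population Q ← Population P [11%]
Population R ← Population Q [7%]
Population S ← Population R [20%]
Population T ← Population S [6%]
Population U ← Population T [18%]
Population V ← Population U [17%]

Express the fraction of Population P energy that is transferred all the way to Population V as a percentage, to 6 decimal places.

Product of link efficiencies: 0.11 × 0.07 × 0.2 × 0.06 × 0.18 × 0.17 = 0.00000282744
As a percentage: 0.00000282744 × 100 = 0.000283%

0.000283%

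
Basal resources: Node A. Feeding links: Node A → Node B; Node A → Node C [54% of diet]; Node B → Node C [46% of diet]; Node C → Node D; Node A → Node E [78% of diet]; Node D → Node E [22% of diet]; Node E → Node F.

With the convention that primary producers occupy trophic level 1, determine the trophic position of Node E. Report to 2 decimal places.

2.54

Node B: 1 + 1 = 2
Node C: 1 + (0.54×1 + 0.46×2) = 2.46
Node D: 1 + 2.46 = 3.46
Node E: 1 + (0.78×1 + 0.22×3.46) = 2.5412
Node F: 1 + 2.5412 = 3.5412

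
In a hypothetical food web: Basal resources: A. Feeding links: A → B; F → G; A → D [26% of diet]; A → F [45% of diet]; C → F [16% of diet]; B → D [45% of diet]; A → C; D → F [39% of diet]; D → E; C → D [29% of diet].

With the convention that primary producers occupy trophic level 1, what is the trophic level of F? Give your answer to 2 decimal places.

2.84

B: 1 + 1 = 2
C: 1 + 1 = 2
D: 1 + (0.45×2 + 0.29×2 + 0.26×1) = 2.74
E: 1 + 2.74 = 3.74
F: 1 + (0.45×1 + 0.16×2 + 0.39×2.74) = 2.8386
G: 1 + 2.8386 = 3.8386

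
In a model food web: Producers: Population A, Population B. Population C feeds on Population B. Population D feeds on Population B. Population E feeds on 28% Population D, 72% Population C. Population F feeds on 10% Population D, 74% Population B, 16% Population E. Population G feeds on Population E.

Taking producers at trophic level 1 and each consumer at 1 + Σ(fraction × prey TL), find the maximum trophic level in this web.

Population C: 1 + 1 = 2
Population D: 1 + 1 = 2
Population E: 1 + (0.28×2 + 0.72×2) = 3
Population F: 1 + (0.1×2 + 0.74×1 + 0.16×3) = 2.42
Population G: 1 + 3 = 4

4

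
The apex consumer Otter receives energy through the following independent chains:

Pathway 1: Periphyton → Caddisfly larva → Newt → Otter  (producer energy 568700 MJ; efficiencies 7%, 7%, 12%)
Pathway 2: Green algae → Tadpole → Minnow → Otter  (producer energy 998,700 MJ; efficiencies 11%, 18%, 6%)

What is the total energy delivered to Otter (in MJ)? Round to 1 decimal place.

1520.9 MJ

Pathway 1: 568700 × 0.07 × 0.07 × 0.12 = 334.3956 MJ
Pathway 2: 998700 × 0.11 × 0.18 × 0.06 = 1186.4556 MJ
Total at Otter: 334.3956 + 1186.4556 = 1520.8512 MJ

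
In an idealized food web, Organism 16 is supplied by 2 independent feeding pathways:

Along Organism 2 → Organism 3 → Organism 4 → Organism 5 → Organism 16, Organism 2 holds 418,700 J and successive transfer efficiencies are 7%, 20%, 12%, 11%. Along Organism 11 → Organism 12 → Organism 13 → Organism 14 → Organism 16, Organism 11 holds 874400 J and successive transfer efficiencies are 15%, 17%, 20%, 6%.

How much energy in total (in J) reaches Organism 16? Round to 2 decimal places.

Via Organism 2: 418700 × 0.07 × 0.2 × 0.12 × 0.11 = 77.37576 J
Via Organism 11: 874400 × 0.15 × 0.17 × 0.2 × 0.06 = 267.5664 J
Total at Organism 16: 77.37576 + 267.5664 = 344.94216 J

344.94 J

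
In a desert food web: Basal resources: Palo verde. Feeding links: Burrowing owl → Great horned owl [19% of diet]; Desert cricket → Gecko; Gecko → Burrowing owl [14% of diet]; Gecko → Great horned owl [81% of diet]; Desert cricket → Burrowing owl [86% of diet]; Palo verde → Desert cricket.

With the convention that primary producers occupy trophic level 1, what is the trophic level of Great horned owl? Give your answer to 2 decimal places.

4.03

Desert cricket: 1 + 1 = 2
Gecko: 1 + 2 = 3
Burrowing owl: 1 + (0.14×3 + 0.86×2) = 3.14
Great horned owl: 1 + (0.81×3 + 0.19×3.14) = 4.0266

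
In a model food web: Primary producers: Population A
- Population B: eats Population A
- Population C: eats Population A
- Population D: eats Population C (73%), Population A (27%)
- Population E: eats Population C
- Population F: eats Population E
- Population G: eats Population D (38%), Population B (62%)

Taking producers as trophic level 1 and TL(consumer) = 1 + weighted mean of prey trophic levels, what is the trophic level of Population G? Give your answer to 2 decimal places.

3.28

Population B: 1 + 1 = 2
Population C: 1 + 1 = 2
Population D: 1 + (0.73×2 + 0.27×1) = 2.73
Population E: 1 + 2 = 3
Population F: 1 + 3 = 4
Population G: 1 + (0.38×2.73 + 0.62×2) = 3.2774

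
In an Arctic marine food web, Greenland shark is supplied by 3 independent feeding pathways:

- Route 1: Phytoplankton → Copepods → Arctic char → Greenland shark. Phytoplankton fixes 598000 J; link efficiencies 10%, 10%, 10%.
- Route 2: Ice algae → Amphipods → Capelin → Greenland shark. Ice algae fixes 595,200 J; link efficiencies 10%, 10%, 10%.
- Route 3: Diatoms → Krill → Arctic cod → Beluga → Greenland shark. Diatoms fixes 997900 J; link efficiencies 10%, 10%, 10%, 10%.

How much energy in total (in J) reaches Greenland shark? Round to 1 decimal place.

1293.0 J

Route 1: 598000 × 0.1 × 0.1 × 0.1 = 598 J
Route 2: 595200 × 0.1 × 0.1 × 0.1 = 595.2 J
Route 3: 997900 × 0.1 × 0.1 × 0.1 × 0.1 = 99.79 J
Total at Greenland shark: 598 + 595.2 + 99.79 = 1292.99 J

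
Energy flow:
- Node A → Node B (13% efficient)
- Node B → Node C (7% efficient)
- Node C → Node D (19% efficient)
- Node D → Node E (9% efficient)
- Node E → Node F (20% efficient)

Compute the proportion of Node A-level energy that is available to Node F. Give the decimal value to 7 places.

Product of link efficiencies: 0.13 × 0.07 × 0.19 × 0.09 × 0.2 = 0.000031122

0.0000311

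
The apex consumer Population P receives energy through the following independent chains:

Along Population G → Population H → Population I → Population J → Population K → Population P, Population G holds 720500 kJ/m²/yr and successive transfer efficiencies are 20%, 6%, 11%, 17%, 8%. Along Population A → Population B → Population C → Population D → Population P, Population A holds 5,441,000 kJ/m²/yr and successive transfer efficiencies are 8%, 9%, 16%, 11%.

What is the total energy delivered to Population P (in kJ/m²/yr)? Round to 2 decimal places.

Via Population G: 720500 × 0.2 × 0.06 × 0.11 × 0.17 × 0.08 = 12.934416 kJ/m²/yr
Via Population A: 5441000 × 0.08 × 0.09 × 0.16 × 0.11 = 689.48352 kJ/m²/yr
Total at Population P: 12.934416 + 689.48352 = 702.417936 kJ/m²/yr

702.42 kJ/m²/yr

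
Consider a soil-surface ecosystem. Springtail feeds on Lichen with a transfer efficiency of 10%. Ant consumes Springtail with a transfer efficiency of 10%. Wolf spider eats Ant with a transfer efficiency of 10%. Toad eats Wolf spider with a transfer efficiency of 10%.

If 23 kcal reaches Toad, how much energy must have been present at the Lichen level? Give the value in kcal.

Cumulative transfer efficiency: 0.1 × 0.1 × 0.1 × 0.1 = 0.0001
Lichen energy = 23 / 0.0001 = 230000 kcal

230000 kcal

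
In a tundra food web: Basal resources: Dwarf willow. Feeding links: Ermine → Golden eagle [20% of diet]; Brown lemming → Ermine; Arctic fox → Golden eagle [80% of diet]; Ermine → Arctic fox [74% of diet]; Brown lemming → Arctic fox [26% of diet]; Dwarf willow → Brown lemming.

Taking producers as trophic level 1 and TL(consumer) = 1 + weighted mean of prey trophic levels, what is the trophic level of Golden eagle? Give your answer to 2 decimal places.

Brown lemming: 1 + 1 = 2
Ermine: 1 + 2 = 3
Arctic fox: 1 + (0.26×2 + 0.74×3) = 3.74
Golden eagle: 1 + (0.2×3 + 0.8×3.74) = 4.592

4.59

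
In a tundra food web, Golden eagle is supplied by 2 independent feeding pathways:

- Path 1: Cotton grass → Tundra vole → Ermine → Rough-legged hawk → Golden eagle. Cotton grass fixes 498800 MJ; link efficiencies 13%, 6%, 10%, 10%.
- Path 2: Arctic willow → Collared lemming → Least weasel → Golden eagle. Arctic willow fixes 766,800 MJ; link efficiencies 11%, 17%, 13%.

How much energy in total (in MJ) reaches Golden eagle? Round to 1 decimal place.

Path 1: 498800 × 0.13 × 0.06 × 0.1 × 0.1 = 38.9064 MJ
Path 2: 766800 × 0.11 × 0.17 × 0.13 = 1864.0908 MJ
Total at Golden eagle: 38.9064 + 1864.0908 = 1902.9972 MJ

1903.0 MJ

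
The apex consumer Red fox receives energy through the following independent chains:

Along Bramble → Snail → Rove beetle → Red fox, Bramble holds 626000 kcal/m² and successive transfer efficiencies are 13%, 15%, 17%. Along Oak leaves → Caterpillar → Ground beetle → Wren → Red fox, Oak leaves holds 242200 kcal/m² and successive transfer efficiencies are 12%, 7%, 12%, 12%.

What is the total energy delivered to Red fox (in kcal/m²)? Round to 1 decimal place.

2104.5 kcal/m²

Via Bramble: 626000 × 0.13 × 0.15 × 0.17 = 2075.19 kcal/m²
Via Oak leaves: 242200 × 0.12 × 0.07 × 0.12 × 0.12 = 29.296512 kcal/m²
Total at Red fox: 2075.19 + 29.296512 = 2104.486512 kcal/m²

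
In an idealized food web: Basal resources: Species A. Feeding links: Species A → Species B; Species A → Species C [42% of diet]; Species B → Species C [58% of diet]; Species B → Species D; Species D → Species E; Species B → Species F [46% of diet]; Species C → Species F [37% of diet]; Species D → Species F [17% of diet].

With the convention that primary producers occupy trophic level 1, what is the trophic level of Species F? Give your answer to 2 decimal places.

3.38

Species B: 1 + 1 = 2
Species C: 1 + (0.42×1 + 0.58×2) = 2.58
Species D: 1 + 2 = 3
Species E: 1 + 3 = 4
Species F: 1 + (0.46×2 + 0.37×2.58 + 0.17×3) = 3.3846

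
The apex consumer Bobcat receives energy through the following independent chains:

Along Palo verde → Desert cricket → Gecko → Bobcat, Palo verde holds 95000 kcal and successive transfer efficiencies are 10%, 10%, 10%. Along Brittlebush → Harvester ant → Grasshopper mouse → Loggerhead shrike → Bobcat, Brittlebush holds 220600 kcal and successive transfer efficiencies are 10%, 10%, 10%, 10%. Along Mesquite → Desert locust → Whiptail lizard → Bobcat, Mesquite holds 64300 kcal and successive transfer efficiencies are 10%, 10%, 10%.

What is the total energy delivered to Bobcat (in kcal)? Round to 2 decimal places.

181.36 kcal

Via Palo verde: 95000 × 0.1 × 0.1 × 0.1 = 95 kcal
Via Brittlebush: 220600 × 0.1 × 0.1 × 0.1 × 0.1 = 22.06 kcal
Via Mesquite: 64300 × 0.1 × 0.1 × 0.1 = 64.3 kcal
Total at Bobcat: 95 + 22.06 + 64.3 = 181.36 kcal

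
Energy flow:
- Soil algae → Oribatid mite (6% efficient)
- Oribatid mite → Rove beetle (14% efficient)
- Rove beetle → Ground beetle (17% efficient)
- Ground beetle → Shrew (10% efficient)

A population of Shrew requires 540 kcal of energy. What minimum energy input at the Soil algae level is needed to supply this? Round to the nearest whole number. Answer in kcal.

Cumulative transfer efficiency: 0.06 × 0.14 × 0.17 × 0.1 = 0.0001428
Soil algae energy = 540 / 0.0001428 = 3781513 kcal

3781513 kcal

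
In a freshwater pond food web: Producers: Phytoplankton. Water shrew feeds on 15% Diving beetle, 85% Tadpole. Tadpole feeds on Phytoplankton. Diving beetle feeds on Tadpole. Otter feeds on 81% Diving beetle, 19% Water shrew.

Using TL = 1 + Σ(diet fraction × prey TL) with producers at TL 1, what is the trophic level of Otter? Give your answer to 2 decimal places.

Tadpole: 1 + 1 = 2
Diving beetle: 1 + 2 = 3
Water shrew: 1 + (0.15×3 + 0.85×2) = 3.15
Otter: 1 + (0.81×3 + 0.19×3.15) = 4.0285

4.03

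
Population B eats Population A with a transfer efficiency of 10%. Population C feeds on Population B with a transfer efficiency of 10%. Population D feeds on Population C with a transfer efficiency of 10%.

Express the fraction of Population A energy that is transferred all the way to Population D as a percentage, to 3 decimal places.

0.100%

Product of link efficiencies: 0.1 × 0.1 × 0.1 = 0.001
As a percentage: 0.001 × 100 = 0.100%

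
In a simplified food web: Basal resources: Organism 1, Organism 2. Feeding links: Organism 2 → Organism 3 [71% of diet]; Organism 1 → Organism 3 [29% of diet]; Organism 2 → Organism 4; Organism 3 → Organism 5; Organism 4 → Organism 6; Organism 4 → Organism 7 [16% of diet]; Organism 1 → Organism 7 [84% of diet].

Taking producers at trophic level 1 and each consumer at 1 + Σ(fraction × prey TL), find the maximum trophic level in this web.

3

Organism 3: 1 + (0.71×1 + 0.29×1) = 2
Organism 4: 1 + 1 = 2
Organism 5: 1 + 2 = 3
Organism 6: 1 + 2 = 3
Organism 7: 1 + (0.16×2 + 0.84×1) = 2.16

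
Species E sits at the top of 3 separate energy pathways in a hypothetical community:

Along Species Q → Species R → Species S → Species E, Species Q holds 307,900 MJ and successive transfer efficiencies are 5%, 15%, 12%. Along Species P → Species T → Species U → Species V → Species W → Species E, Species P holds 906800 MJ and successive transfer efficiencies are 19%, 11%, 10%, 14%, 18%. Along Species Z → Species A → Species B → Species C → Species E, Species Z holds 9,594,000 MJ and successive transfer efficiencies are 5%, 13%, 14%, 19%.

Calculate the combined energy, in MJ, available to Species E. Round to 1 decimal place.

1983.7 MJ

Via Species Q: 307900 × 0.05 × 0.15 × 0.12 = 277.11 MJ
Via Species P: 906800 × 0.19 × 0.11 × 0.1 × 0.14 × 0.18 = 47.7593424 MJ
Via Species Z: 9594000 × 0.05 × 0.13 × 0.14 × 0.19 = 1658.8026 MJ
Total at Species E: 277.11 + 47.7593424 + 1658.8026 = 1983.6719424 MJ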